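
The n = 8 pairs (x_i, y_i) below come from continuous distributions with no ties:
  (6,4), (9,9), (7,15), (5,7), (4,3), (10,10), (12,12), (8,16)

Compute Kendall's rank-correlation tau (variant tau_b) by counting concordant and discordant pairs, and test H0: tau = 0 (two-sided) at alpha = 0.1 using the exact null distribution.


Step 1: Enumerate the 28 unordered pairs (i,j) with i<j and classify each by sign(x_j-x_i) * sign(y_j-y_i).
  (1,2):dx=+3,dy=+5->C; (1,3):dx=+1,dy=+11->C; (1,4):dx=-1,dy=+3->D; (1,5):dx=-2,dy=-1->C
  (1,6):dx=+4,dy=+6->C; (1,7):dx=+6,dy=+8->C; (1,8):dx=+2,dy=+12->C; (2,3):dx=-2,dy=+6->D
  (2,4):dx=-4,dy=-2->C; (2,5):dx=-5,dy=-6->C; (2,6):dx=+1,dy=+1->C; (2,7):dx=+3,dy=+3->C
  (2,8):dx=-1,dy=+7->D; (3,4):dx=-2,dy=-8->C; (3,5):dx=-3,dy=-12->C; (3,6):dx=+3,dy=-5->D
  (3,7):dx=+5,dy=-3->D; (3,8):dx=+1,dy=+1->C; (4,5):dx=-1,dy=-4->C; (4,6):dx=+5,dy=+3->C
  (4,7):dx=+7,dy=+5->C; (4,8):dx=+3,dy=+9->C; (5,6):dx=+6,dy=+7->C; (5,7):dx=+8,dy=+9->C
  (5,8):dx=+4,dy=+13->C; (6,7):dx=+2,dy=+2->C; (6,8):dx=-2,dy=+6->D; (7,8):dx=-4,dy=+4->D
Step 2: C = 21, D = 7, total pairs = 28.
Step 3: tau = (C - D)/(n(n-1)/2) = (21 - 7)/28 = 0.500000.
Step 4: Exact two-sided p-value (enumerate n! = 40320 permutations of y under H0): p = 0.108681.
Step 5: alpha = 0.1. fail to reject H0.

tau_b = 0.5000 (C=21, D=7), p = 0.108681, fail to reject H0.


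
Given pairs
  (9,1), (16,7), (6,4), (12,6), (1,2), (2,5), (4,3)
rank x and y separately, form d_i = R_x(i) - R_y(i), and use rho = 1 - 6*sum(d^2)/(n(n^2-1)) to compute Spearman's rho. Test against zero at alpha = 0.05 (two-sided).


Step 1: Rank x and y separately (midranks; no ties here).
rank(x): 9->5, 16->7, 6->4, 12->6, 1->1, 2->2, 4->3
rank(y): 1->1, 7->7, 4->4, 6->6, 2->2, 5->5, 3->3
Step 2: d_i = R_x(i) - R_y(i); compute d_i^2.
  (5-1)^2=16, (7-7)^2=0, (4-4)^2=0, (6-6)^2=0, (1-2)^2=1, (2-5)^2=9, (3-3)^2=0
sum(d^2) = 26.
Step 3: rho = 1 - 6*26 / (7*(7^2 - 1)) = 1 - 156/336 = 0.535714.
Step 4: Under H0, t = rho * sqrt((n-2)/(1-rho^2)) = 1.4186 ~ t(5).
Step 5: Two-sided p-value from the t-distribution with 5 df = 0.215217.
Step 6: alpha = 0.05. fail to reject H0.

rho = 0.5357, p = 0.215217, fail to reject H0 at alpha = 0.05.


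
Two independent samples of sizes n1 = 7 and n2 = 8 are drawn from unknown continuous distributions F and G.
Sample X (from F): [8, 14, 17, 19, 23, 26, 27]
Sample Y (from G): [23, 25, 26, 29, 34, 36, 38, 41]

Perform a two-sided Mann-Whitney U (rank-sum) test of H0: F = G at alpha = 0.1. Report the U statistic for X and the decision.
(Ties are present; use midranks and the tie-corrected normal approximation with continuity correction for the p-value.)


Step 1: Combine and sort all 15 observations; assign midranks.
sorted (value, group): (8,X), (14,X), (17,X), (19,X), (23,X), (23,Y), (25,Y), (26,X), (26,Y), (27,X), (29,Y), (34,Y), (36,Y), (38,Y), (41,Y)
ranks: 8->1, 14->2, 17->3, 19->4, 23->5.5, 23->5.5, 25->7, 26->8.5, 26->8.5, 27->10, 29->11, 34->12, 36->13, 38->14, 41->15
Step 2: Rank sum for X: R1 = 1 + 2 + 3 + 4 + 5.5 + 8.5 + 10 = 34.
Step 3: U_X = R1 - n1(n1+1)/2 = 34 - 7*8/2 = 34 - 28 = 6.
       U_Y = n1*n2 - U_X = 56 - 6 = 50.
Step 4: Ties are present, so use the tie-corrected normal approximation (with continuity correction) for the p-value.
Step 5: p-value = 0.012681; compare to alpha = 0.1. reject H0.

U_X = 6, p = 0.012681, reject H0 at alpha = 0.1.


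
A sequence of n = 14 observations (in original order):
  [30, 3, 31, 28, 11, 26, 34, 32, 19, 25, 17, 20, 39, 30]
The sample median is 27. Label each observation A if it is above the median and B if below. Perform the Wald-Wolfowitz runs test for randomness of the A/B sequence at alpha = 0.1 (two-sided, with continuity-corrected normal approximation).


Step 1: Compute median = 27; label A = above, B = below.
Labels in order: ABAABBAABBBBAA  (n_A = 7, n_B = 7)
Step 2: Count runs R = 7.
Step 3: Under H0 (random ordering), E[R] = 2*n_A*n_B/(n_A+n_B) + 1 = 2*7*7/14 + 1 = 8.0000.
        Var[R] = 2*n_A*n_B*(2*n_A*n_B - n_A - n_B) / ((n_A+n_B)^2 * (n_A+n_B-1)) = 8232/2548 = 3.2308.
        SD[R] = 1.7974.
Step 4: Continuity-corrected z = (R + 0.5 - E[R]) / SD[R] = (7 + 0.5 - 8.0000) / 1.7974 = -0.2782.
Step 5: Two-sided p-value via normal approximation = 2*(1 - Phi(|z|)) = 0.780879.
Step 6: alpha = 0.1. fail to reject H0.

R = 7, z = -0.2782, p = 0.780879, fail to reject H0.


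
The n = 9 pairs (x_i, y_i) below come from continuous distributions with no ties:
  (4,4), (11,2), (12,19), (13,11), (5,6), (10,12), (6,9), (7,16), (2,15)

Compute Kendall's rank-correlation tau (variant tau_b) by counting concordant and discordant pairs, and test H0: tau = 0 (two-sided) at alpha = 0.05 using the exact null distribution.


Step 1: Enumerate the 36 unordered pairs (i,j) with i<j and classify each by sign(x_j-x_i) * sign(y_j-y_i).
  (1,2):dx=+7,dy=-2->D; (1,3):dx=+8,dy=+15->C; (1,4):dx=+9,dy=+7->C; (1,5):dx=+1,dy=+2->C
  (1,6):dx=+6,dy=+8->C; (1,7):dx=+2,dy=+5->C; (1,8):dx=+3,dy=+12->C; (1,9):dx=-2,dy=+11->D
  (2,3):dx=+1,dy=+17->C; (2,4):dx=+2,dy=+9->C; (2,5):dx=-6,dy=+4->D; (2,6):dx=-1,dy=+10->D
  (2,7):dx=-5,dy=+7->D; (2,8):dx=-4,dy=+14->D; (2,9):dx=-9,dy=+13->D; (3,4):dx=+1,dy=-8->D
  (3,5):dx=-7,dy=-13->C; (3,6):dx=-2,dy=-7->C; (3,7):dx=-6,dy=-10->C; (3,8):dx=-5,dy=-3->C
  (3,9):dx=-10,dy=-4->C; (4,5):dx=-8,dy=-5->C; (4,6):dx=-3,dy=+1->D; (4,7):dx=-7,dy=-2->C
  (4,8):dx=-6,dy=+5->D; (4,9):dx=-11,dy=+4->D; (5,6):dx=+5,dy=+6->C; (5,7):dx=+1,dy=+3->C
  (5,8):dx=+2,dy=+10->C; (5,9):dx=-3,dy=+9->D; (6,7):dx=-4,dy=-3->C; (6,8):dx=-3,dy=+4->D
  (6,9):dx=-8,dy=+3->D; (7,8):dx=+1,dy=+7->C; (7,9):dx=-4,dy=+6->D; (8,9):dx=-5,dy=-1->C
Step 2: C = 21, D = 15, total pairs = 36.
Step 3: tau = (C - D)/(n(n-1)/2) = (21 - 15)/36 = 0.166667.
Step 4: Exact two-sided p-value (enumerate n! = 362880 permutations of y under H0): p = 0.612202.
Step 5: alpha = 0.05. fail to reject H0.

tau_b = 0.1667 (C=21, D=15), p = 0.612202, fail to reject H0.


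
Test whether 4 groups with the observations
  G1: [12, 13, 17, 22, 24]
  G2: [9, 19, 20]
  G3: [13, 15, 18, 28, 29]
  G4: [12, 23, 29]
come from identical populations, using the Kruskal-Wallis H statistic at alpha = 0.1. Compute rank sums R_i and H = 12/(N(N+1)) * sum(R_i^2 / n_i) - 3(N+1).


Step 1: Combine all N = 16 observations and assign midranks.
sorted (value, group, rank): (9,G2,1), (12,G1,2.5), (12,G4,2.5), (13,G1,4.5), (13,G3,4.5), (15,G3,6), (17,G1,7), (18,G3,8), (19,G2,9), (20,G2,10), (22,G1,11), (23,G4,12), (24,G1,13), (28,G3,14), (29,G3,15.5), (29,G4,15.5)
Step 2: Sum ranks within each group.
R_1 = 38 (n_1 = 5)
R_2 = 20 (n_2 = 3)
R_3 = 48 (n_3 = 5)
R_4 = 30 (n_4 = 3)
Step 3: H = 12/(N(N+1)) * sum(R_i^2/n_i) - 3(N+1)
     = 12/(16*17) * (38^2/5 + 20^2/3 + 48^2/5 + 30^2/3) - 3*17
     = 0.044118 * 1182.93 - 51
     = 1.188235.
Step 4: Ties present; correction factor C = 1 - 18/(16^3 - 16) = 0.995588. Corrected H = 1.188235 / 0.995588 = 1.193501.
Step 5: Under H0, H ~ chi^2(3); p-value = 0.754564.
Step 6: alpha = 0.1. fail to reject H0.

H = 1.1935, df = 3, p = 0.754564, fail to reject H0.


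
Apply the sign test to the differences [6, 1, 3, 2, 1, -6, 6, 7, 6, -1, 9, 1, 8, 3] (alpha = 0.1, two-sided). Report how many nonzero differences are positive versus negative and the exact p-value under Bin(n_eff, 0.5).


Step 1: Discard zero differences. Original n = 14; n_eff = number of nonzero differences = 14.
Nonzero differences (with sign): +6, +1, +3, +2, +1, -6, +6, +7, +6, -1, +9, +1, +8, +3
Step 2: Count signs: positive = 12, negative = 2.
Step 3: Under H0: P(positive) = 0.5, so the number of positives S ~ Bin(14, 0.5).
Step 4: Two-sided exact p-value = sum of Bin(14,0.5) probabilities at or below the observed probability = 0.012939.
Step 5: alpha = 0.1. reject H0.

n_eff = 14, pos = 12, neg = 2, p = 0.012939, reject H0.


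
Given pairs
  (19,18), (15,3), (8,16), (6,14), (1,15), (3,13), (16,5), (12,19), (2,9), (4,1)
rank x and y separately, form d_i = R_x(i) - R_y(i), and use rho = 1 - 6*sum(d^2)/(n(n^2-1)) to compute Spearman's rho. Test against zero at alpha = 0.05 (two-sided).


Step 1: Rank x and y separately (midranks; no ties here).
rank(x): 19->10, 15->8, 8->6, 6->5, 1->1, 3->3, 16->9, 12->7, 2->2, 4->4
rank(y): 18->9, 3->2, 16->8, 14->6, 15->7, 13->5, 5->3, 19->10, 9->4, 1->1
Step 2: d_i = R_x(i) - R_y(i); compute d_i^2.
  (10-9)^2=1, (8-2)^2=36, (6-8)^2=4, (5-6)^2=1, (1-7)^2=36, (3-5)^2=4, (9-3)^2=36, (7-10)^2=9, (2-4)^2=4, (4-1)^2=9
sum(d^2) = 140.
Step 3: rho = 1 - 6*140 / (10*(10^2 - 1)) = 1 - 840/990 = 0.151515.
Step 4: Under H0, t = rho * sqrt((n-2)/(1-rho^2)) = 0.4336 ~ t(8).
Step 5: Two-sided p-value from the t-distribution with 8 df = 0.676065.
Step 6: alpha = 0.05. fail to reject H0.

rho = 0.1515, p = 0.676065, fail to reject H0 at alpha = 0.05.


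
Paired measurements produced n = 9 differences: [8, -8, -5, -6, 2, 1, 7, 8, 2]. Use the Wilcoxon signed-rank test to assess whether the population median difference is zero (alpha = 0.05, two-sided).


Step 1: Drop any zero differences (none here) and take |d_i|.
|d| = [8, 8, 5, 6, 2, 1, 7, 8, 2]
Step 2: Midrank |d_i| (ties get averaged ranks).
ranks: |8|->8, |8|->8, |5|->4, |6|->5, |2|->2.5, |1|->1, |7|->6, |8|->8, |2|->2.5
Step 3: Attach original signs; sum ranks with positive sign and with negative sign.
W+ = 8 + 2.5 + 1 + 6 + 8 + 2.5 = 28
W- = 8 + 4 + 5 = 17
(Check: W+ + W- = 45 should equal n(n+1)/2 = 45.)
Step 4: Test statistic W = min(W+, W-) = 17.
Step 5: Ties in |d|, so use the tie-corrected normal approximation.
        E[W] = n(n+1)/4 = 9*10/4 = 22.5.
        Tie groups: |d|=2 (t=2), |d|=8 (t=3); sum(t^3 - t) = 30.
        Var[W] = n(n+1)(2n+1)/24 - sum(t^3-t)/48 = 1710/24 - 30/48 = 70.625.
        z = (W - E[W]) / sqrt(Var[W]) = (17 - 22.5) / 8.4039 = -0.6545.
        Two-sided p = 2*Phi(z) = 0.512815.
Step 6: alpha = 0.05. fail to reject H0.

W+ = 28, W- = 17, W = min = 17, p = 0.512815, fail to reject H0.


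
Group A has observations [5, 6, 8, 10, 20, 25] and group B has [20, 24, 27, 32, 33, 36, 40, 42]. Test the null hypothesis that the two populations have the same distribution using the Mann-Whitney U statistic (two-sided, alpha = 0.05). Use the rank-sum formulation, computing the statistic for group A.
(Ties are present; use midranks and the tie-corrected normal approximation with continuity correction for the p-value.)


Step 1: Combine and sort all 14 observations; assign midranks.
sorted (value, group): (5,X), (6,X), (8,X), (10,X), (20,X), (20,Y), (24,Y), (25,X), (27,Y), (32,Y), (33,Y), (36,Y), (40,Y), (42,Y)
ranks: 5->1, 6->2, 8->3, 10->4, 20->5.5, 20->5.5, 24->7, 25->8, 27->9, 32->10, 33->11, 36->12, 40->13, 42->14
Step 2: Rank sum for X: R1 = 1 + 2 + 3 + 4 + 5.5 + 8 = 23.5.
Step 3: U_X = R1 - n1(n1+1)/2 = 23.5 - 6*7/2 = 23.5 - 21 = 2.5.
       U_Y = n1*n2 - U_X = 48 - 2.5 = 45.5.
Step 4: Ties are present, so use the tie-corrected normal approximation (with continuity correction) for the p-value.
Step 5: p-value = 0.006646; compare to alpha = 0.05. reject H0.

U_X = 2.5, p = 0.006646, reject H0 at alpha = 0.05.


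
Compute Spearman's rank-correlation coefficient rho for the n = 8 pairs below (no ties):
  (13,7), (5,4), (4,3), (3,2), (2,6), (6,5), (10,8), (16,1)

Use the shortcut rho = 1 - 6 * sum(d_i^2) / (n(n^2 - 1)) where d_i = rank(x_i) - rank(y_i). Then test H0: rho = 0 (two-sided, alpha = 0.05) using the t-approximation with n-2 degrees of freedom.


Step 1: Rank x and y separately (midranks; no ties here).
rank(x): 13->7, 5->4, 4->3, 3->2, 2->1, 6->5, 10->6, 16->8
rank(y): 7->7, 4->4, 3->3, 2->2, 6->6, 5->5, 8->8, 1->1
Step 2: d_i = R_x(i) - R_y(i); compute d_i^2.
  (7-7)^2=0, (4-4)^2=0, (3-3)^2=0, (2-2)^2=0, (1-6)^2=25, (5-5)^2=0, (6-8)^2=4, (8-1)^2=49
sum(d^2) = 78.
Step 3: rho = 1 - 6*78 / (8*(8^2 - 1)) = 1 - 468/504 = 0.071429.
Step 4: Under H0, t = rho * sqrt((n-2)/(1-rho^2)) = 0.1754 ~ t(6).
Step 5: Two-sided p-value from the t-distribution with 6 df = 0.866526.
Step 6: alpha = 0.05. fail to reject H0.

rho = 0.0714, p = 0.866526, fail to reject H0 at alpha = 0.05.


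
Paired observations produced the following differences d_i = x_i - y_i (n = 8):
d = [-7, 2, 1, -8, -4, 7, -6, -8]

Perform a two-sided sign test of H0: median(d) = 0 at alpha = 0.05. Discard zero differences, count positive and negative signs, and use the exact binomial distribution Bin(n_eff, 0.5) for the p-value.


Step 1: Discard zero differences. Original n = 8; n_eff = number of nonzero differences = 8.
Nonzero differences (with sign): -7, +2, +1, -8, -4, +7, -6, -8
Step 2: Count signs: positive = 3, negative = 5.
Step 3: Under H0: P(positive) = 0.5, so the number of positives S ~ Bin(8, 0.5).
Step 4: Two-sided exact p-value = sum of Bin(8,0.5) probabilities at or below the observed probability = 0.726562.
Step 5: alpha = 0.05. fail to reject H0.

n_eff = 8, pos = 3, neg = 5, p = 0.726562, fail to reject H0.


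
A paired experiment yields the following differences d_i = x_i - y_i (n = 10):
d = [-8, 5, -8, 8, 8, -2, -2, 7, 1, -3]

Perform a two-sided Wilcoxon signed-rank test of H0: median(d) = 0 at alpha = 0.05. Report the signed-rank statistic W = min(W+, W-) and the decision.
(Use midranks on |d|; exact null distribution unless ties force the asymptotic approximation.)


Step 1: Drop any zero differences (none here) and take |d_i|.
|d| = [8, 5, 8, 8, 8, 2, 2, 7, 1, 3]
Step 2: Midrank |d_i| (ties get averaged ranks).
ranks: |8|->8.5, |5|->5, |8|->8.5, |8|->8.5, |8|->8.5, |2|->2.5, |2|->2.5, |7|->6, |1|->1, |3|->4
Step 3: Attach original signs; sum ranks with positive sign and with negative sign.
W+ = 5 + 8.5 + 8.5 + 6 + 1 = 29
W- = 8.5 + 8.5 + 2.5 + 2.5 + 4 = 26
(Check: W+ + W- = 55 should equal n(n+1)/2 = 55.)
Step 4: Test statistic W = min(W+, W-) = 26.
Step 5: Ties in |d|, so use the tie-corrected normal approximation.
        E[W] = n(n+1)/4 = 10*11/4 = 27.5.
        Tie groups: |d|=2 (t=2), |d|=8 (t=4); sum(t^3 - t) = 66.
        Var[W] = n(n+1)(2n+1)/24 - sum(t^3-t)/48 = 2310/24 - 66/48 = 94.875.
        z = (W - E[W]) / sqrt(Var[W]) = (26 - 27.5) / 9.7404 = -0.1540.
        Two-sided p = 2*Phi(z) = 0.877611.
Step 6: alpha = 0.05. fail to reject H0.

W+ = 29, W- = 26, W = min = 26, p = 0.877611, fail to reject H0.


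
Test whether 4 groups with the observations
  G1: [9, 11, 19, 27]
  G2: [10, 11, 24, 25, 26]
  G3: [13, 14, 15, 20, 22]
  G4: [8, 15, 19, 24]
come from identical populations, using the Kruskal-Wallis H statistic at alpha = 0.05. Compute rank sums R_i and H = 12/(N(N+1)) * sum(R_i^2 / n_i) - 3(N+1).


Step 1: Combine all N = 18 observations and assign midranks.
sorted (value, group, rank): (8,G4,1), (9,G1,2), (10,G2,3), (11,G1,4.5), (11,G2,4.5), (13,G3,6), (14,G3,7), (15,G3,8.5), (15,G4,8.5), (19,G1,10.5), (19,G4,10.5), (20,G3,12), (22,G3,13), (24,G2,14.5), (24,G4,14.5), (25,G2,16), (26,G2,17), (27,G1,18)
Step 2: Sum ranks within each group.
R_1 = 35 (n_1 = 4)
R_2 = 55 (n_2 = 5)
R_3 = 46.5 (n_3 = 5)
R_4 = 34.5 (n_4 = 4)
Step 3: H = 12/(N(N+1)) * sum(R_i^2/n_i) - 3(N+1)
     = 12/(18*19) * (35^2/4 + 55^2/5 + 46.5^2/5 + 34.5^2/4) - 3*19
     = 0.035088 * 1641.26 - 57
     = 0.588158.
Step 4: Ties present; correction factor C = 1 - 24/(18^3 - 18) = 0.995872. Corrected H = 0.588158 / 0.995872 = 0.590596.
Step 5: Under H0, H ~ chi^2(3); p-value = 0.898582.
Step 6: alpha = 0.05. fail to reject H0.

H = 0.5906, df = 3, p = 0.898582, fail to reject H0.


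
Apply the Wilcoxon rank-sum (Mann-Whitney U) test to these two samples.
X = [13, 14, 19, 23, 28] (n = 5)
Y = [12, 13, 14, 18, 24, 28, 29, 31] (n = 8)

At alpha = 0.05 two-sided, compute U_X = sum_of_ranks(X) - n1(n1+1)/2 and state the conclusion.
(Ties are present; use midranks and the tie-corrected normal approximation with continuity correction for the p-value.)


Step 1: Combine and sort all 13 observations; assign midranks.
sorted (value, group): (12,Y), (13,X), (13,Y), (14,X), (14,Y), (18,Y), (19,X), (23,X), (24,Y), (28,X), (28,Y), (29,Y), (31,Y)
ranks: 12->1, 13->2.5, 13->2.5, 14->4.5, 14->4.5, 18->6, 19->7, 23->8, 24->9, 28->10.5, 28->10.5, 29->12, 31->13
Step 2: Rank sum for X: R1 = 2.5 + 4.5 + 7 + 8 + 10.5 = 32.5.
Step 3: U_X = R1 - n1(n1+1)/2 = 32.5 - 5*6/2 = 32.5 - 15 = 17.5.
       U_Y = n1*n2 - U_X = 40 - 17.5 = 22.5.
Step 4: Ties are present, so use the tie-corrected normal approximation (with continuity correction) for the p-value.
Step 5: p-value = 0.768770; compare to alpha = 0.05. fail to reject H0.

U_X = 17.5, p = 0.768770, fail to reject H0 at alpha = 0.05.


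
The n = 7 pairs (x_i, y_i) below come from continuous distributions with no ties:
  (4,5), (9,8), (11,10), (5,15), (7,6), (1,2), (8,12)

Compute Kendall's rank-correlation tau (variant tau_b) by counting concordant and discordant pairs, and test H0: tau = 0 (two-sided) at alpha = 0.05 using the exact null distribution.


Step 1: Enumerate the 21 unordered pairs (i,j) with i<j and classify each by sign(x_j-x_i) * sign(y_j-y_i).
  (1,2):dx=+5,dy=+3->C; (1,3):dx=+7,dy=+5->C; (1,4):dx=+1,dy=+10->C; (1,5):dx=+3,dy=+1->C
  (1,6):dx=-3,dy=-3->C; (1,7):dx=+4,dy=+7->C; (2,3):dx=+2,dy=+2->C; (2,4):dx=-4,dy=+7->D
  (2,5):dx=-2,dy=-2->C; (2,6):dx=-8,dy=-6->C; (2,7):dx=-1,dy=+4->D; (3,4):dx=-6,dy=+5->D
  (3,5):dx=-4,dy=-4->C; (3,6):dx=-10,dy=-8->C; (3,7):dx=-3,dy=+2->D; (4,5):dx=+2,dy=-9->D
  (4,6):dx=-4,dy=-13->C; (4,7):dx=+3,dy=-3->D; (5,6):dx=-6,dy=-4->C; (5,7):dx=+1,dy=+6->C
  (6,7):dx=+7,dy=+10->C
Step 2: C = 15, D = 6, total pairs = 21.
Step 3: tau = (C - D)/(n(n-1)/2) = (15 - 6)/21 = 0.428571.
Step 4: Exact two-sided p-value (enumerate n! = 5040 permutations of y under H0): p = 0.238889.
Step 5: alpha = 0.05. fail to reject H0.

tau_b = 0.4286 (C=15, D=6), p = 0.238889, fail to reject H0.


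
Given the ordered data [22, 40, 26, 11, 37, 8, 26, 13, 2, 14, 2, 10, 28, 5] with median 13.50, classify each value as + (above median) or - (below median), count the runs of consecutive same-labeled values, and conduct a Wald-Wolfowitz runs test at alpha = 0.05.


Step 1: Compute median = 13.50; label A = above, B = below.
Labels in order: AAABABABBABBAB  (n_A = 7, n_B = 7)
Step 2: Count runs R = 10.
Step 3: Under H0 (random ordering), E[R] = 2*n_A*n_B/(n_A+n_B) + 1 = 2*7*7/14 + 1 = 8.0000.
        Var[R] = 2*n_A*n_B*(2*n_A*n_B - n_A - n_B) / ((n_A+n_B)^2 * (n_A+n_B-1)) = 8232/2548 = 3.2308.
        SD[R] = 1.7974.
Step 4: Continuity-corrected z = (R - 0.5 - E[R]) / SD[R] = (10 - 0.5 - 8.0000) / 1.7974 = 0.8345.
Step 5: Two-sided p-value via normal approximation = 2*(1 - Phi(|z|)) = 0.403986.
Step 6: alpha = 0.05. fail to reject H0.

R = 10, z = 0.8345, p = 0.403986, fail to reject H0.


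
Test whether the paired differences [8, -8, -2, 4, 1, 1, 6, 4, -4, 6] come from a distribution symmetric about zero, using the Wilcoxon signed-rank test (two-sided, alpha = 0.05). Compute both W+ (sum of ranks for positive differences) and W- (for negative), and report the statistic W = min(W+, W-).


Step 1: Drop any zero differences (none here) and take |d_i|.
|d| = [8, 8, 2, 4, 1, 1, 6, 4, 4, 6]
Step 2: Midrank |d_i| (ties get averaged ranks).
ranks: |8|->9.5, |8|->9.5, |2|->3, |4|->5, |1|->1.5, |1|->1.5, |6|->7.5, |4|->5, |4|->5, |6|->7.5
Step 3: Attach original signs; sum ranks with positive sign and with negative sign.
W+ = 9.5 + 5 + 1.5 + 1.5 + 7.5 + 5 + 7.5 = 37.5
W- = 9.5 + 3 + 5 = 17.5
(Check: W+ + W- = 55 should equal n(n+1)/2 = 55.)
Step 4: Test statistic W = min(W+, W-) = 17.5.
Step 5: Ties in |d|, so use the tie-corrected normal approximation.
        E[W] = n(n+1)/4 = 10*11/4 = 27.5.
        Tie groups: |d|=1 (t=2), |d|=4 (t=3), |d|=6 (t=2), |d|=8 (t=2); sum(t^3 - t) = 42.
        Var[W] = n(n+1)(2n+1)/24 - sum(t^3-t)/48 = 2310/24 - 42/48 = 95.375.
        z = (W - E[W]) / sqrt(Var[W]) = (17.5 - 27.5) / 9.7660 = -1.0240.
        Two-sided p = 2*Phi(z) = 0.305854.
Step 6: alpha = 0.05. fail to reject H0.

W+ = 37.5, W- = 17.5, W = min = 17.5, p = 0.305854, fail to reject H0.


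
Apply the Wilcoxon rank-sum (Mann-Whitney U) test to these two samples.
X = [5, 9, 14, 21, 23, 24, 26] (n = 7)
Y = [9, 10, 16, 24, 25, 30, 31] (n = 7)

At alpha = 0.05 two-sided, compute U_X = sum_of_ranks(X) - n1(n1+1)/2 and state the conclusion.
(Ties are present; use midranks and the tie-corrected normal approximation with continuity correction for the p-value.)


Step 1: Combine and sort all 14 observations; assign midranks.
sorted (value, group): (5,X), (9,X), (9,Y), (10,Y), (14,X), (16,Y), (21,X), (23,X), (24,X), (24,Y), (25,Y), (26,X), (30,Y), (31,Y)
ranks: 5->1, 9->2.5, 9->2.5, 10->4, 14->5, 16->6, 21->7, 23->8, 24->9.5, 24->9.5, 25->11, 26->12, 30->13, 31->14
Step 2: Rank sum for X: R1 = 1 + 2.5 + 5 + 7 + 8 + 9.5 + 12 = 45.
Step 3: U_X = R1 - n1(n1+1)/2 = 45 - 7*8/2 = 45 - 28 = 17.
       U_Y = n1*n2 - U_X = 49 - 17 = 32.
Step 4: Ties are present, so use the tie-corrected normal approximation (with continuity correction) for the p-value.
Step 5: p-value = 0.370039; compare to alpha = 0.05. fail to reject H0.

U_X = 17, p = 0.370039, fail to reject H0 at alpha = 0.05.


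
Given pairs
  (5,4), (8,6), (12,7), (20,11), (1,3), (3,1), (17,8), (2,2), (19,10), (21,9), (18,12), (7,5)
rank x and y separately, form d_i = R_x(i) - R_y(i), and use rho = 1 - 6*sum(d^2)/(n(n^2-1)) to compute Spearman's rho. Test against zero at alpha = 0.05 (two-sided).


Step 1: Rank x and y separately (midranks; no ties here).
rank(x): 5->4, 8->6, 12->7, 20->11, 1->1, 3->3, 17->8, 2->2, 19->10, 21->12, 18->9, 7->5
rank(y): 4->4, 6->6, 7->7, 11->11, 3->3, 1->1, 8->8, 2->2, 10->10, 9->9, 12->12, 5->5
Step 2: d_i = R_x(i) - R_y(i); compute d_i^2.
  (4-4)^2=0, (6-6)^2=0, (7-7)^2=0, (11-11)^2=0, (1-3)^2=4, (3-1)^2=4, (8-8)^2=0, (2-2)^2=0, (10-10)^2=0, (12-9)^2=9, (9-12)^2=9, (5-5)^2=0
sum(d^2) = 26.
Step 3: rho = 1 - 6*26 / (12*(12^2 - 1)) = 1 - 156/1716 = 0.909091.
Step 4: Under H0, t = rho * sqrt((n-2)/(1-rho^2)) = 6.9007 ~ t(10).
Step 5: Two-sided p-value from the t-distribution with 10 df = 0.000042.
Step 6: alpha = 0.05. reject H0.

rho = 0.9091, p = 0.000042, reject H0 at alpha = 0.05.


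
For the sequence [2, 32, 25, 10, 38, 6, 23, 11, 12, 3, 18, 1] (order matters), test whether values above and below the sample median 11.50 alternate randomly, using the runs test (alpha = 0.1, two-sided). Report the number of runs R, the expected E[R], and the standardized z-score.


Step 1: Compute median = 11.50; label A = above, B = below.
Labels in order: BAABABABABAB  (n_A = 6, n_B = 6)
Step 2: Count runs R = 11.
Step 3: Under H0 (random ordering), E[R] = 2*n_A*n_B/(n_A+n_B) + 1 = 2*6*6/12 + 1 = 7.0000.
        Var[R] = 2*n_A*n_B*(2*n_A*n_B - n_A - n_B) / ((n_A+n_B)^2 * (n_A+n_B-1)) = 4320/1584 = 2.7273.
        SD[R] = 1.6514.
Step 4: Continuity-corrected z = (R - 0.5 - E[R]) / SD[R] = (11 - 0.5 - 7.0000) / 1.6514 = 2.1194.
Step 5: Two-sided p-value via normal approximation = 2*(1 - Phi(|z|)) = 0.034060.
Step 6: alpha = 0.1. reject H0.

R = 11, z = 2.1194, p = 0.034060, reject H0.


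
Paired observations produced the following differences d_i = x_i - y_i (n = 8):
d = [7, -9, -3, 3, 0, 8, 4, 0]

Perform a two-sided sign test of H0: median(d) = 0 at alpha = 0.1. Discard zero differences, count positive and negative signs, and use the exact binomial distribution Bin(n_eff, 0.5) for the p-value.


Step 1: Discard zero differences. Original n = 8; n_eff = number of nonzero differences = 6.
Nonzero differences (with sign): +7, -9, -3, +3, +8, +4
Step 2: Count signs: positive = 4, negative = 2.
Step 3: Under H0: P(positive) = 0.5, so the number of positives S ~ Bin(6, 0.5).
Step 4: Two-sided exact p-value = sum of Bin(6,0.5) probabilities at or below the observed probability = 0.687500.
Step 5: alpha = 0.1. fail to reject H0.

n_eff = 6, pos = 4, neg = 2, p = 0.687500, fail to reject H0.


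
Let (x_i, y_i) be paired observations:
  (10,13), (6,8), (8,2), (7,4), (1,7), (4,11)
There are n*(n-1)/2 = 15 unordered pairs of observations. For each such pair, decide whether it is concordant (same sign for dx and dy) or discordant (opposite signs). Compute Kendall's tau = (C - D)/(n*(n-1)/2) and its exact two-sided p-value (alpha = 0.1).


Step 1: Enumerate the 15 unordered pairs (i,j) with i<j and classify each by sign(x_j-x_i) * sign(y_j-y_i).
  (1,2):dx=-4,dy=-5->C; (1,3):dx=-2,dy=-11->C; (1,4):dx=-3,dy=-9->C; (1,5):dx=-9,dy=-6->C
  (1,6):dx=-6,dy=-2->C; (2,3):dx=+2,dy=-6->D; (2,4):dx=+1,dy=-4->D; (2,5):dx=-5,dy=-1->C
  (2,6):dx=-2,dy=+3->D; (3,4):dx=-1,dy=+2->D; (3,5):dx=-7,dy=+5->D; (3,6):dx=-4,dy=+9->D
  (4,5):dx=-6,dy=+3->D; (4,6):dx=-3,dy=+7->D; (5,6):dx=+3,dy=+4->C
Step 2: C = 7, D = 8, total pairs = 15.
Step 3: tau = (C - D)/(n(n-1)/2) = (7 - 8)/15 = -0.066667.
Step 4: Exact two-sided p-value (enumerate n! = 720 permutations of y under H0): p = 1.000000.
Step 5: alpha = 0.1. fail to reject H0.

tau_b = -0.0667 (C=7, D=8), p = 1.000000, fail to reject H0.


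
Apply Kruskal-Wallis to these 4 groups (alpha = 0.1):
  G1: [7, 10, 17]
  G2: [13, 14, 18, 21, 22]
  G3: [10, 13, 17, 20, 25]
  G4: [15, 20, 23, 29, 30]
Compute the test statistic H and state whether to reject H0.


Step 1: Combine all N = 18 observations and assign midranks.
sorted (value, group, rank): (7,G1,1), (10,G1,2.5), (10,G3,2.5), (13,G2,4.5), (13,G3,4.5), (14,G2,6), (15,G4,7), (17,G1,8.5), (17,G3,8.5), (18,G2,10), (20,G3,11.5), (20,G4,11.5), (21,G2,13), (22,G2,14), (23,G4,15), (25,G3,16), (29,G4,17), (30,G4,18)
Step 2: Sum ranks within each group.
R_1 = 12 (n_1 = 3)
R_2 = 47.5 (n_2 = 5)
R_3 = 43 (n_3 = 5)
R_4 = 68.5 (n_4 = 5)
Step 3: H = 12/(N(N+1)) * sum(R_i^2/n_i) - 3(N+1)
     = 12/(18*19) * (12^2/3 + 47.5^2/5 + 43^2/5 + 68.5^2/5) - 3*19
     = 0.035088 * 1807.5 - 57
     = 6.421053.
Step 4: Ties present; correction factor C = 1 - 24/(18^3 - 18) = 0.995872. Corrected H = 6.421053 / 0.995872 = 6.447668.
Step 5: Under H0, H ~ chi^2(3); p-value = 0.091749.
Step 6: alpha = 0.1. reject H0.

H = 6.4477, df = 3, p = 0.091749, reject H0.


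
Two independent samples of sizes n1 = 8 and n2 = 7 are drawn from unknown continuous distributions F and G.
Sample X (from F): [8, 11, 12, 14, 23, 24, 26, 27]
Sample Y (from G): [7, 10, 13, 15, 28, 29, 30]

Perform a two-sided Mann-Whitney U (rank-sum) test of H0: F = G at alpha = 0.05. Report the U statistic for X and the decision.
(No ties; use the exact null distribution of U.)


Step 1: Combine and sort all 15 observations; assign midranks.
sorted (value, group): (7,Y), (8,X), (10,Y), (11,X), (12,X), (13,Y), (14,X), (15,Y), (23,X), (24,X), (26,X), (27,X), (28,Y), (29,Y), (30,Y)
ranks: 7->1, 8->2, 10->3, 11->4, 12->5, 13->6, 14->7, 15->8, 23->9, 24->10, 26->11, 27->12, 28->13, 29->14, 30->15
Step 2: Rank sum for X: R1 = 2 + 4 + 5 + 7 + 9 + 10 + 11 + 12 = 60.
Step 3: U_X = R1 - n1(n1+1)/2 = 60 - 8*9/2 = 60 - 36 = 24.
       U_Y = n1*n2 - U_X = 56 - 24 = 32.
Step 4: No ties, so the exact null distribution of U (based on enumerating the C(15,8) = 6435 equally likely rank assignments) gives the two-sided p-value.
Step 5: p-value = 0.694328; compare to alpha = 0.05. fail to reject H0.

U_X = 24, p = 0.694328, fail to reject H0 at alpha = 0.05.


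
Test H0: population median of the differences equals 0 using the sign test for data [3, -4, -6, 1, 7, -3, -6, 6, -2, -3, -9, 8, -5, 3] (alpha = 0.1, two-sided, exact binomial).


Step 1: Discard zero differences. Original n = 14; n_eff = number of nonzero differences = 14.
Nonzero differences (with sign): +3, -4, -6, +1, +7, -3, -6, +6, -2, -3, -9, +8, -5, +3
Step 2: Count signs: positive = 6, negative = 8.
Step 3: Under H0: P(positive) = 0.5, so the number of positives S ~ Bin(14, 0.5).
Step 4: Two-sided exact p-value = sum of Bin(14,0.5) probabilities at or below the observed probability = 0.790527.
Step 5: alpha = 0.1. fail to reject H0.

n_eff = 14, pos = 6, neg = 8, p = 0.790527, fail to reject H0.


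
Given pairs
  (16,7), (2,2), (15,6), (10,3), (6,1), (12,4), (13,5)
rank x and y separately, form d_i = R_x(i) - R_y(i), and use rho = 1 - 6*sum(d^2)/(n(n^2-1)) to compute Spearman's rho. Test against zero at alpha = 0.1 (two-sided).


Step 1: Rank x and y separately (midranks; no ties here).
rank(x): 16->7, 2->1, 15->6, 10->3, 6->2, 12->4, 13->5
rank(y): 7->7, 2->2, 6->6, 3->3, 1->1, 4->4, 5->5
Step 2: d_i = R_x(i) - R_y(i); compute d_i^2.
  (7-7)^2=0, (1-2)^2=1, (6-6)^2=0, (3-3)^2=0, (2-1)^2=1, (4-4)^2=0, (5-5)^2=0
sum(d^2) = 2.
Step 3: rho = 1 - 6*2 / (7*(7^2 - 1)) = 1 - 12/336 = 0.964286.
Step 4: Under H0, t = rho * sqrt((n-2)/(1-rho^2)) = 8.1408 ~ t(5).
Step 5: Two-sided p-value from the t-distribution with 5 df = 0.000454.
Step 6: alpha = 0.1. reject H0.

rho = 0.9643, p = 0.000454, reject H0 at alpha = 0.1.


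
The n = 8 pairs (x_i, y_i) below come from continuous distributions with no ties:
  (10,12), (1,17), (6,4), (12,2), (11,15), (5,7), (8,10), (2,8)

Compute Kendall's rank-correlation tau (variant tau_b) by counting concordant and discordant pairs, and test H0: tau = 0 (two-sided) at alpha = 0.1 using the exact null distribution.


Step 1: Enumerate the 28 unordered pairs (i,j) with i<j and classify each by sign(x_j-x_i) * sign(y_j-y_i).
  (1,2):dx=-9,dy=+5->D; (1,3):dx=-4,dy=-8->C; (1,4):dx=+2,dy=-10->D; (1,5):dx=+1,dy=+3->C
  (1,6):dx=-5,dy=-5->C; (1,7):dx=-2,dy=-2->C; (1,8):dx=-8,dy=-4->C; (2,3):dx=+5,dy=-13->D
  (2,4):dx=+11,dy=-15->D; (2,5):dx=+10,dy=-2->D; (2,6):dx=+4,dy=-10->D; (2,7):dx=+7,dy=-7->D
  (2,8):dx=+1,dy=-9->D; (3,4):dx=+6,dy=-2->D; (3,5):dx=+5,dy=+11->C; (3,6):dx=-1,dy=+3->D
  (3,7):dx=+2,dy=+6->C; (3,8):dx=-4,dy=+4->D; (4,5):dx=-1,dy=+13->D; (4,6):dx=-7,dy=+5->D
  (4,7):dx=-4,dy=+8->D; (4,8):dx=-10,dy=+6->D; (5,6):dx=-6,dy=-8->C; (5,7):dx=-3,dy=-5->C
  (5,8):dx=-9,dy=-7->C; (6,7):dx=+3,dy=+3->C; (6,8):dx=-3,dy=+1->D; (7,8):dx=-6,dy=-2->C
Step 2: C = 12, D = 16, total pairs = 28.
Step 3: tau = (C - D)/(n(n-1)/2) = (12 - 16)/28 = -0.142857.
Step 4: Exact two-sided p-value (enumerate n! = 40320 permutations of y under H0): p = 0.719544.
Step 5: alpha = 0.1. fail to reject H0.

tau_b = -0.1429 (C=12, D=16), p = 0.719544, fail to reject H0.


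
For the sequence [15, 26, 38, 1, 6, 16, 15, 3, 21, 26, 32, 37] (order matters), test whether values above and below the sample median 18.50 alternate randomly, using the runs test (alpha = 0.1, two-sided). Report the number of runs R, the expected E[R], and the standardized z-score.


Step 1: Compute median = 18.50; label A = above, B = below.
Labels in order: BAABBBBBAAAA  (n_A = 6, n_B = 6)
Step 2: Count runs R = 4.
Step 3: Under H0 (random ordering), E[R] = 2*n_A*n_B/(n_A+n_B) + 1 = 2*6*6/12 + 1 = 7.0000.
        Var[R] = 2*n_A*n_B*(2*n_A*n_B - n_A - n_B) / ((n_A+n_B)^2 * (n_A+n_B-1)) = 4320/1584 = 2.7273.
        SD[R] = 1.6514.
Step 4: Continuity-corrected z = (R + 0.5 - E[R]) / SD[R] = (4 + 0.5 - 7.0000) / 1.6514 = -1.5138.
Step 5: Two-sided p-value via normal approximation = 2*(1 - Phi(|z|)) = 0.130070.
Step 6: alpha = 0.1. fail to reject H0.

R = 4, z = -1.5138, p = 0.130070, fail to reject H0.


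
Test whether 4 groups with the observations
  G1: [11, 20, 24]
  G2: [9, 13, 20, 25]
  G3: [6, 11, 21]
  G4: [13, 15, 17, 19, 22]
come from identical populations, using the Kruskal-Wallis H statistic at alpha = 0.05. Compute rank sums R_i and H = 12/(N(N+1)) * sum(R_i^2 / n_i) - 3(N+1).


Step 1: Combine all N = 15 observations and assign midranks.
sorted (value, group, rank): (6,G3,1), (9,G2,2), (11,G1,3.5), (11,G3,3.5), (13,G2,5.5), (13,G4,5.5), (15,G4,7), (17,G4,8), (19,G4,9), (20,G1,10.5), (20,G2,10.5), (21,G3,12), (22,G4,13), (24,G1,14), (25,G2,15)
Step 2: Sum ranks within each group.
R_1 = 28 (n_1 = 3)
R_2 = 33 (n_2 = 4)
R_3 = 16.5 (n_3 = 3)
R_4 = 42.5 (n_4 = 5)
Step 3: H = 12/(N(N+1)) * sum(R_i^2/n_i) - 3(N+1)
     = 12/(15*16) * (28^2/3 + 33^2/4 + 16.5^2/3 + 42.5^2/5) - 3*16
     = 0.050000 * 985.583 - 48
     = 1.279167.
Step 4: Ties present; correction factor C = 1 - 18/(15^3 - 15) = 0.994643. Corrected H = 1.279167 / 0.994643 = 1.286056.
Step 5: Under H0, H ~ chi^2(3); p-value = 0.732447.
Step 6: alpha = 0.05. fail to reject H0.

H = 1.2861, df = 3, p = 0.732447, fail to reject H0.


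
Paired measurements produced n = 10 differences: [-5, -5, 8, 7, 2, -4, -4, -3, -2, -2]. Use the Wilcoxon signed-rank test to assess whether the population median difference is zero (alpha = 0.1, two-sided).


Step 1: Drop any zero differences (none here) and take |d_i|.
|d| = [5, 5, 8, 7, 2, 4, 4, 3, 2, 2]
Step 2: Midrank |d_i| (ties get averaged ranks).
ranks: |5|->7.5, |5|->7.5, |8|->10, |7|->9, |2|->2, |4|->5.5, |4|->5.5, |3|->4, |2|->2, |2|->2
Step 3: Attach original signs; sum ranks with positive sign and with negative sign.
W+ = 10 + 9 + 2 = 21
W- = 7.5 + 7.5 + 5.5 + 5.5 + 4 + 2 + 2 = 34
(Check: W+ + W- = 55 should equal n(n+1)/2 = 55.)
Step 4: Test statistic W = min(W+, W-) = 21.
Step 5: Ties in |d|, so use the tie-corrected normal approximation.
        E[W] = n(n+1)/4 = 10*11/4 = 27.5.
        Tie groups: |d|=2 (t=3), |d|=4 (t=2), |d|=5 (t=2); sum(t^3 - t) = 36.
        Var[W] = n(n+1)(2n+1)/24 - sum(t^3-t)/48 = 2310/24 - 36/48 = 95.5.
        z = (W - E[W]) / sqrt(Var[W]) = (21 - 27.5) / 9.7724 = -0.6651.
        Two-sided p = 2*Phi(z) = 0.505962.
Step 6: alpha = 0.1. fail to reject H0.

W+ = 21, W- = 34, W = min = 21, p = 0.505962, fail to reject H0.


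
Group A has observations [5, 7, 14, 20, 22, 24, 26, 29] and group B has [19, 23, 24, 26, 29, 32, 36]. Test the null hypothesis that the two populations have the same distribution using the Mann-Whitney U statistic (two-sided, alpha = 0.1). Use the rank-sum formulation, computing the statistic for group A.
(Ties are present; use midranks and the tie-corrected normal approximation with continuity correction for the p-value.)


Step 1: Combine and sort all 15 observations; assign midranks.
sorted (value, group): (5,X), (7,X), (14,X), (19,Y), (20,X), (22,X), (23,Y), (24,X), (24,Y), (26,X), (26,Y), (29,X), (29,Y), (32,Y), (36,Y)
ranks: 5->1, 7->2, 14->3, 19->4, 20->5, 22->6, 23->7, 24->8.5, 24->8.5, 26->10.5, 26->10.5, 29->12.5, 29->12.5, 32->14, 36->15
Step 2: Rank sum for X: R1 = 1 + 2 + 3 + 5 + 6 + 8.5 + 10.5 + 12.5 = 48.5.
Step 3: U_X = R1 - n1(n1+1)/2 = 48.5 - 8*9/2 = 48.5 - 36 = 12.5.
       U_Y = n1*n2 - U_X = 56 - 12.5 = 43.5.
Step 4: Ties are present, so use the tie-corrected normal approximation (with continuity correction) for the p-value.
Step 5: p-value = 0.081757; compare to alpha = 0.1. reject H0.

U_X = 12.5, p = 0.081757, reject H0 at alpha = 0.1.


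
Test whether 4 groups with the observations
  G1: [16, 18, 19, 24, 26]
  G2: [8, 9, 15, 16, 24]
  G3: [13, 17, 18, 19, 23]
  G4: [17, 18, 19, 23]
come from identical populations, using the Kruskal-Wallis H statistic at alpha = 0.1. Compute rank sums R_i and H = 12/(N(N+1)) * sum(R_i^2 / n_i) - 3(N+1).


Step 1: Combine all N = 19 observations and assign midranks.
sorted (value, group, rank): (8,G2,1), (9,G2,2), (13,G3,3), (15,G2,4), (16,G1,5.5), (16,G2,5.5), (17,G3,7.5), (17,G4,7.5), (18,G1,10), (18,G3,10), (18,G4,10), (19,G1,13), (19,G3,13), (19,G4,13), (23,G3,15.5), (23,G4,15.5), (24,G1,17.5), (24,G2,17.5), (26,G1,19)
Step 2: Sum ranks within each group.
R_1 = 65 (n_1 = 5)
R_2 = 30 (n_2 = 5)
R_3 = 49 (n_3 = 5)
R_4 = 46 (n_4 = 4)
Step 3: H = 12/(N(N+1)) * sum(R_i^2/n_i) - 3(N+1)
     = 12/(19*20) * (65^2/5 + 30^2/5 + 49^2/5 + 46^2/4) - 3*20
     = 0.031579 * 2034.2 - 60
     = 4.237895.
Step 4: Ties present; correction factor C = 1 - 72/(19^3 - 19) = 0.989474. Corrected H = 4.237895 / 0.989474 = 4.282979.
Step 5: Under H0, H ~ chi^2(3); p-value = 0.232484.
Step 6: alpha = 0.1. fail to reject H0.

H = 4.2830, df = 3, p = 0.232484, fail to reject H0.


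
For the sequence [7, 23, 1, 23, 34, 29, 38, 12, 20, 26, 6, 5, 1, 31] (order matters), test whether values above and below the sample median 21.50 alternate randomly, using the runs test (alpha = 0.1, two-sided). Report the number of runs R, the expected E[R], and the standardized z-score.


Step 1: Compute median = 21.50; label A = above, B = below.
Labels in order: BABAAAABBABBBA  (n_A = 7, n_B = 7)
Step 2: Count runs R = 8.
Step 3: Under H0 (random ordering), E[R] = 2*n_A*n_B/(n_A+n_B) + 1 = 2*7*7/14 + 1 = 8.0000.
        Var[R] = 2*n_A*n_B*(2*n_A*n_B - n_A - n_B) / ((n_A+n_B)^2 * (n_A+n_B-1)) = 8232/2548 = 3.2308.
        SD[R] = 1.7974.
Step 4: R = E[R], so z = 0 with no continuity correction.
Step 5: Two-sided p-value via normal approximation = 2*(1 - Phi(|z|)) = 1.000000.
Step 6: alpha = 0.1. fail to reject H0.

R = 8, z = 0.0000, p = 1.000000, fail to reject H0.


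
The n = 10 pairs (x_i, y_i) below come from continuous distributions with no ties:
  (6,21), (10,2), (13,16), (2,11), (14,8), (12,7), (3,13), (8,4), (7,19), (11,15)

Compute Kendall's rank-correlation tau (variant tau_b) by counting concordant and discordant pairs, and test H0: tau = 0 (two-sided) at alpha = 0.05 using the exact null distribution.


Step 1: Enumerate the 45 unordered pairs (i,j) with i<j and classify each by sign(x_j-x_i) * sign(y_j-y_i).
  (1,2):dx=+4,dy=-19->D; (1,3):dx=+7,dy=-5->D; (1,4):dx=-4,dy=-10->C; (1,5):dx=+8,dy=-13->D
  (1,6):dx=+6,dy=-14->D; (1,7):dx=-3,dy=-8->C; (1,8):dx=+2,dy=-17->D; (1,9):dx=+1,dy=-2->D
  (1,10):dx=+5,dy=-6->D; (2,3):dx=+3,dy=+14->C; (2,4):dx=-8,dy=+9->D; (2,5):dx=+4,dy=+6->C
  (2,6):dx=+2,dy=+5->C; (2,7):dx=-7,dy=+11->D; (2,8):dx=-2,dy=+2->D; (2,9):dx=-3,dy=+17->D
  (2,10):dx=+1,dy=+13->C; (3,4):dx=-11,dy=-5->C; (3,5):dx=+1,dy=-8->D; (3,6):dx=-1,dy=-9->C
  (3,7):dx=-10,dy=-3->C; (3,8):dx=-5,dy=-12->C; (3,9):dx=-6,dy=+3->D; (3,10):dx=-2,dy=-1->C
  (4,5):dx=+12,dy=-3->D; (4,6):dx=+10,dy=-4->D; (4,7):dx=+1,dy=+2->C; (4,8):dx=+6,dy=-7->D
  (4,9):dx=+5,dy=+8->C; (4,10):dx=+9,dy=+4->C; (5,6):dx=-2,dy=-1->C; (5,7):dx=-11,dy=+5->D
  (5,8):dx=-6,dy=-4->C; (5,9):dx=-7,dy=+11->D; (5,10):dx=-3,dy=+7->D; (6,7):dx=-9,dy=+6->D
  (6,8):dx=-4,dy=-3->C; (6,9):dx=-5,dy=+12->D; (6,10):dx=-1,dy=+8->D; (7,8):dx=+5,dy=-9->D
  (7,9):dx=+4,dy=+6->C; (7,10):dx=+8,dy=+2->C; (8,9):dx=-1,dy=+15->D; (8,10):dx=+3,dy=+11->C
  (9,10):dx=+4,dy=-4->D
Step 2: C = 20, D = 25, total pairs = 45.
Step 3: tau = (C - D)/(n(n-1)/2) = (20 - 25)/45 = -0.111111.
Step 4: Exact two-sided p-value (enumerate n! = 3628800 permutations of y under H0): p = 0.727490.
Step 5: alpha = 0.05. fail to reject H0.

tau_b = -0.1111 (C=20, D=25), p = 0.727490, fail to reject H0.


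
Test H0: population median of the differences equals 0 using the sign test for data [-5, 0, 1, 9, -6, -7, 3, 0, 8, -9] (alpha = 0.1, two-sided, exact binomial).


Step 1: Discard zero differences. Original n = 10; n_eff = number of nonzero differences = 8.
Nonzero differences (with sign): -5, +1, +9, -6, -7, +3, +8, -9
Step 2: Count signs: positive = 4, negative = 4.
Step 3: Under H0: P(positive) = 0.5, so the number of positives S ~ Bin(8, 0.5).
Step 4: Two-sided exact p-value = sum of Bin(8,0.5) probabilities at or below the observed probability = 1.000000.
Step 5: alpha = 0.1. fail to reject H0.

n_eff = 8, pos = 4, neg = 4, p = 1.000000, fail to reject H0.


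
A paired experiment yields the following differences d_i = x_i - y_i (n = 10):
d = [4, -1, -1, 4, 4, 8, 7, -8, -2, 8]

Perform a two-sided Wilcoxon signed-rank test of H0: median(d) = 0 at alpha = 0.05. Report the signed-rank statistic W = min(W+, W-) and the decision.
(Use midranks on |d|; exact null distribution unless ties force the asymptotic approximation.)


Step 1: Drop any zero differences (none here) and take |d_i|.
|d| = [4, 1, 1, 4, 4, 8, 7, 8, 2, 8]
Step 2: Midrank |d_i| (ties get averaged ranks).
ranks: |4|->5, |1|->1.5, |1|->1.5, |4|->5, |4|->5, |8|->9, |7|->7, |8|->9, |2|->3, |8|->9
Step 3: Attach original signs; sum ranks with positive sign and with negative sign.
W+ = 5 + 5 + 5 + 9 + 7 + 9 = 40
W- = 1.5 + 1.5 + 9 + 3 = 15
(Check: W+ + W- = 55 should equal n(n+1)/2 = 55.)
Step 4: Test statistic W = min(W+, W-) = 15.
Step 5: Ties in |d|, so use the tie-corrected normal approximation.
        E[W] = n(n+1)/4 = 10*11/4 = 27.5.
        Tie groups: |d|=1 (t=2), |d|=4 (t=3), |d|=8 (t=3); sum(t^3 - t) = 54.
        Var[W] = n(n+1)(2n+1)/24 - sum(t^3-t)/48 = 2310/24 - 54/48 = 95.125.
        z = (W - E[W]) / sqrt(Var[W]) = (15 - 27.5) / 9.7532 = -1.2816.
        Two-sided p = 2*Phi(z) = 0.199972.
Step 6: alpha = 0.05. fail to reject H0.

W+ = 40, W- = 15, W = min = 15, p = 0.199972, fail to reject H0.


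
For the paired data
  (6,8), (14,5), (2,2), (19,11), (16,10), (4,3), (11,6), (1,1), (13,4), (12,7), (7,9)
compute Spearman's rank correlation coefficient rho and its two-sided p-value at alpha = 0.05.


Step 1: Rank x and y separately (midranks; no ties here).
rank(x): 6->4, 14->9, 2->2, 19->11, 16->10, 4->3, 11->6, 1->1, 13->8, 12->7, 7->5
rank(y): 8->8, 5->5, 2->2, 11->11, 10->10, 3->3, 6->6, 1->1, 4->4, 7->7, 9->9
Step 2: d_i = R_x(i) - R_y(i); compute d_i^2.
  (4-8)^2=16, (9-5)^2=16, (2-2)^2=0, (11-11)^2=0, (10-10)^2=0, (3-3)^2=0, (6-6)^2=0, (1-1)^2=0, (8-4)^2=16, (7-7)^2=0, (5-9)^2=16
sum(d^2) = 64.
Step 3: rho = 1 - 6*64 / (11*(11^2 - 1)) = 1 - 384/1320 = 0.709091.
Step 4: Under H0, t = rho * sqrt((n-2)/(1-rho^2)) = 3.0169 ~ t(9).
Step 5: Two-sided p-value from the t-distribution with 9 df = 0.014552.
Step 6: alpha = 0.05. reject H0.

rho = 0.7091, p = 0.014552, reject H0 at alpha = 0.05.
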